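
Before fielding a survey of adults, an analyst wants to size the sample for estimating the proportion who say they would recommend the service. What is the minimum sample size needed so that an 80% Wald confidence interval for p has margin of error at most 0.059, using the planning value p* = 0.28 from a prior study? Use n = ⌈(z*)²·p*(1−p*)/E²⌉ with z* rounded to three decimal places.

n = 96

For 80% confidence, z* = 1.282.
p*(1−p*) = 0.2016.
(z*)²·p*(1−p*)/E² = 1.643524·0.2016/0.003481 = 95.184.
Rounding up, n = 96.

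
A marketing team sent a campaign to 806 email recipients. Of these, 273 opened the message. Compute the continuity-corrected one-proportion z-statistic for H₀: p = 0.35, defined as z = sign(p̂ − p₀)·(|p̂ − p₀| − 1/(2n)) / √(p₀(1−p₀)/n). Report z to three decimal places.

z = -0.635

Sample proportion p̂ = 273/806 = 0.33871. p̂ − p₀ = -0.011290.
1/(2n) = 0.000620.
Corrected numerator: |-0.011290| − 0.000620 = 0.010670.
Under H₀, SE = √(p₀(1−p₀)/n) = √(0.35·0.65/806) = √0.000282258 = 0.016801.
z = (−)0.010670/0.016801 = -0.635.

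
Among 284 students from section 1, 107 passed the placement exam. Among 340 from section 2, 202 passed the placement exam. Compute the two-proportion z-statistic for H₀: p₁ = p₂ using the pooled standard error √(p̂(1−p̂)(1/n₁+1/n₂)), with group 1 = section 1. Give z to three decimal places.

z = -5.408

p̂₁ = 107/284 = 0.37676, p̂₂ = 202/340 = 0.59412.
Pooling: p̂ = 309/624 = 0.49519.
SE = √[p̂(1−p̂)(1/n₁+1/n₂)] = √[0.49519·0.50481·(1/284+1/340)] ≈ 0.040192.
z = (p̂₁ − p̂₂)/SE = (0.37676 − 0.59412)/0.040192 = -0.21736/0.040192 = -5.408.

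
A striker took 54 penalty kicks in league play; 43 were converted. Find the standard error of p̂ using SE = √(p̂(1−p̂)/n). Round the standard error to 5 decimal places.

With x = 43 successes in n = 54, p̂ = 0.79630.
p̂(1−p̂) = 0.162206.
Dividing by n and taking the root: √0.003003815 = 0.05481.

SE = 0.05481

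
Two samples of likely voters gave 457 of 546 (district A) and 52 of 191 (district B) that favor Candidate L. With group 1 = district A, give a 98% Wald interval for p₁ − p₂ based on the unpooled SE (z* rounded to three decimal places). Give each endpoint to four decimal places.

p̂₁ = 0.83700, p̂₂ = 0.27225, so the observed difference is 0.56475.
Unpooled SE = √(p̂₁(1−p̂₁)/n₁ + p̂₂(1−p̂₂)/n₂) = √(0.000249878 + 0.001037333) = 0.035878.
z* = 2.326 at the 98% level. Margin of error = 0.08345.
Interval: 0.56475 ± 0.08345 → (0.4813, 0.6482).

(0.4813, 0.6482)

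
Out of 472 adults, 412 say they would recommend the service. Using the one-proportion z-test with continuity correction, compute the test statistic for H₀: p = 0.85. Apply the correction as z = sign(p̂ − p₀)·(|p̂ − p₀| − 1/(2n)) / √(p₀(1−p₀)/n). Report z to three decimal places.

z = 1.328

The sample proportion is 412/472 = 0.87288. p̂ − p₀ = 0.022881.
1/(2n) = 0.001059.
Corrected numerator: |0.022881| − 0.001059 = 0.021822.
SE₀ = √(0.85·0.15/472) = 0.016436.
z = +0.021822/0.016436 = 1.328.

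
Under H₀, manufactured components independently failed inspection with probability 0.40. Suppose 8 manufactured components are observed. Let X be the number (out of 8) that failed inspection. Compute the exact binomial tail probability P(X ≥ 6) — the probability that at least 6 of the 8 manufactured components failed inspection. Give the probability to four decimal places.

P = 0.0498

X is binomial with n = 8 and p = 0.40.
P(X ≥ 6) = C(8,6)·0.40^6·0.60^2 + C(8,7)·0.40^7·0.60^1 + C(8,8)·0.40^8·0.60^0.
= 0.041288 + 0.007864 + 0.000655 = 0.0498.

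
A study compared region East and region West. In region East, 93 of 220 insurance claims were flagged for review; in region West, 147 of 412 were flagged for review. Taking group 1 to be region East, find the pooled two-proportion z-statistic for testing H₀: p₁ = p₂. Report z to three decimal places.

z = 1.627

Sample proportions: p̂₁ = 93/220 = 0.42273 and p̂₂ = 147/412 = 0.35680.
Pooling: p̂ = 240/632 = 0.37975.
SE = √[p̂(1−p̂)(1/n₁+1/n₂)] = √[0.37975·0.62025·(1/220+1/412)] ≈ 0.040526.
z = 0.06593/0.040526 = 1.627.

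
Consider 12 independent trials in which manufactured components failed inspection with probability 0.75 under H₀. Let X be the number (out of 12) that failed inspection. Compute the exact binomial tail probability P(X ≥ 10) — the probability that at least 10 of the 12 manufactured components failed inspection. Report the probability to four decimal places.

X is binomial with n = 12 and p = 0.75.
P(X ≥ 10) = C(12,10)·0.75^10·0.25^2 + C(12,11)·0.75^11·0.25^1 + C(12,12)·0.75^12·0.25^0.
= 0.232293 + 0.126705 + 0.031676 = 0.3907.

P = 0.3907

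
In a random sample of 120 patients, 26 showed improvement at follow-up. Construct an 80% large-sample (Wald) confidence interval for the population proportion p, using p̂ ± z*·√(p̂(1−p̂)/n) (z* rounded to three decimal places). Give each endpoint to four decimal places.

(0.1685, 0.2649)

The sample proportion is 26/120 = 0.21667.
SE = √(p̂(1−p̂)/n) = √(0.169722/120) = 0.037608.
z* = 1.282 at the 80% level.
Margin = 1.282·0.037608 = 0.04821.
Interval: 0.21667 ± 0.04821 → (0.1685, 0.2649).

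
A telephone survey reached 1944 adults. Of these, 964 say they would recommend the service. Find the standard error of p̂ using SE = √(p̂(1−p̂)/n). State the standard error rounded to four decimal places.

SE = 0.0113

The sample proportion is 964/1944 = 0.49588.
p̂(1−p̂) = 0.49588·0.50412 = 0.249983.
SE = √(0.249983/1944) = 0.0113.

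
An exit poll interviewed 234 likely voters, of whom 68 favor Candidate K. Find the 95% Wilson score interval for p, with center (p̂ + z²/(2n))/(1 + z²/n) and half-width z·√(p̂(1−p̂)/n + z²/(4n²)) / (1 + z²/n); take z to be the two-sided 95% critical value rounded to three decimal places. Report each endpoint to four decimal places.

(0.2362, 0.3518)

Here p̂ = 68/234 = 0.29060 and z = 1.960 (z² = 3.841600).
Denominator 1 + z²/n = 1 + 3.841600/234 = 1.016417.
Center = (0.29060 + 0.008209)/1.016417 = 0.29398.
Radicand: p̂(1−p̂)/n + z²/(4n²) = 0.000880987 + 0.000017540 = 0.000898527.
Half-width = 1.960·√0.000898527/1.016417 = 0.05780.
CI: 0.29398 ± 0.05780 = (0.2362, 0.3518).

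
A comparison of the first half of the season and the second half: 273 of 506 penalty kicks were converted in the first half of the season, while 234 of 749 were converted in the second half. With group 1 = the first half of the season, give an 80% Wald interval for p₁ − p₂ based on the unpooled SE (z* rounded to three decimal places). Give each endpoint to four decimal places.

p̂₁ = 273/506 = 0.53953, p̂₂ = 234/749 = 0.31242; p̂₁ − p̂₂ = 0.22711.
Unpooled SE = √(p̂₁(1−p̂₁)/n₁ + p̂₂(1−p̂₂)/n₂) = √(0.000490984 + 0.000286799) = 0.027889.
The 80% critical value is z* = 1.282. Margin of error = 0.03575.
CI: 0.22711 ± 0.03575 = (0.1914, 0.2629).

(0.1914, 0.2629)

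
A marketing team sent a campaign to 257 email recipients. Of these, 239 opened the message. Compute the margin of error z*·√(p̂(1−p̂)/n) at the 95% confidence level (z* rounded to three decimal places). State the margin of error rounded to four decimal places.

ME = 0.0312

With x = 239 successes in n = 257, p̂ = 0.92996.
Standard error of p̂: √(0.065133/257) = √0.000253438 = 0.015920.
z* = 1.960 at the 95% level.
Margin of error = z*·SE = 1.960 × 0.015920 = 0.0312.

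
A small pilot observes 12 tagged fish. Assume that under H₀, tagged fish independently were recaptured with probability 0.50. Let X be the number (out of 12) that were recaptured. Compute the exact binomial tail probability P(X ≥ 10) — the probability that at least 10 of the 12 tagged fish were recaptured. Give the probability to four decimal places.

P = 0.0193

X is binomial with n = 12 and p = 0.50.
P(X ≥ 10) = C(12,10)·0.50^10·0.50^2 + C(12,11)·0.50^11·0.50^1 + C(12,12)·0.50^12·0.50^0.
= 0.016113 + 0.002930 + 0.000244 = 0.0193.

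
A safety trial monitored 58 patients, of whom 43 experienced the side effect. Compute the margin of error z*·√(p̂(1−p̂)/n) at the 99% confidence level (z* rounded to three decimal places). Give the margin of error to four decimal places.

With x = 43 successes in n = 58, p̂ = 0.74138.
SE(p̂) = √(0.74138·0.25862/58) = 0.057496.
For 99% confidence, z* = 2.576.
ME = 2.576·0.057496 = 0.1481.

ME = 0.1481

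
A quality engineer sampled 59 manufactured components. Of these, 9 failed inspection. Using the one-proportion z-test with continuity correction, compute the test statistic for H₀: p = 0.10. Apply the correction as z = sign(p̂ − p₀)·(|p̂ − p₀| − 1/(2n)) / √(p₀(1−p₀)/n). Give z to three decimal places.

The sample proportion is 9/59 = 0.15254. p̂ − p₀ = 0.052542.
Continuity correction 1/(2n) = 1/118 = 0.008475.
Corrected numerator: |0.052542| − 0.008475 = 0.044067.
SE₀ = √(0.10·0.90/59) = 0.039057.
z = (+)0.044067/0.039057 = 1.128.

z = 1.128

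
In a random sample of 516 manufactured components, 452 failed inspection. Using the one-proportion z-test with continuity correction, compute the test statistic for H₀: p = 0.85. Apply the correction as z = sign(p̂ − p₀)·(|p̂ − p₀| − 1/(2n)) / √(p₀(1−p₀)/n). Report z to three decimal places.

z = 1.590

With x = 452 successes in n = 516, p̂ = 0.87597. p̂ − p₀ = 0.025969.
1/(2n) = 0.000969.
Corrected numerator: |0.025969| − 0.000969 = 0.025000.
SE₀ = √(0.85·0.15/516) = 0.015719.
z = (+)0.025000/0.015719 = 1.590.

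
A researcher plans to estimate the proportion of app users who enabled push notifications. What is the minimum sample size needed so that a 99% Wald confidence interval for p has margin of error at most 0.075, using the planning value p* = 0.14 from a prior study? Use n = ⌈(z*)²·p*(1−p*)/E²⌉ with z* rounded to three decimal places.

n = 143

The 99% critical value is z* = 2.576.
p*(1−p*) = 0.1204.
(z*)²·p*(1−p*)/E² = 6.635776·0.1204/0.005625 = 142.035.
Rounding up, n = 143.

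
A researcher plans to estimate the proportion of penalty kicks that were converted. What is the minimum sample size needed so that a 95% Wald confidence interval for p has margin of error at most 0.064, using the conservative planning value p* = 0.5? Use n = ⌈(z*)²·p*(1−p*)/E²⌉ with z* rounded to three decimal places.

n = 235

For 95% confidence, z* = 1.960.
p*(1−p*) = 0.2500.
Required n before rounding: 3.841600 × 0.2500 / 0.064² = 234.473.
⌈234.473⌉ = 235.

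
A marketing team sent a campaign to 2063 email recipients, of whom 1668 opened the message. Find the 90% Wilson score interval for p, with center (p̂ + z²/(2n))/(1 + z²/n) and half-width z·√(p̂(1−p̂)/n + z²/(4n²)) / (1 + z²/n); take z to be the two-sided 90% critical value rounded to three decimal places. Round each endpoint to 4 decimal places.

Here p̂ = 1668/2063 = 0.80853 and z = 1.645 (z² = 2.706025).
1 + z²/n = 1.001312.
Center = (0.80853 + 0.000656)/1.001312 = 0.80813.
Radicand: p̂(1−p̂)/n + z²/(4n²) = 0.000075040 + 0.000000159 = 0.000075199.
Half-width = 1.645·√0.000075199/1.001312 = 0.01425.
Interval: 0.80813 ± 0.01425 → (0.7939, 0.8224).

(0.7939, 0.8224)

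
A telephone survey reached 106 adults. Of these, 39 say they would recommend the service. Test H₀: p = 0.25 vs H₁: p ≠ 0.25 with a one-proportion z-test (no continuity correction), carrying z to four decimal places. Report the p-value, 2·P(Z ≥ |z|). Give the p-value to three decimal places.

p̂ = 39/106 = 0.36792.
Null standard error: √(0.25·0.75/106) = √0.001768868 = 0.042058.
Test statistic (full precision, shown to 4 dp): z = (39/106 − 0.25)/SE₀ ≈ 2.8039.
p-value = 2·P(Z ≥ |z|) with z = 2.8039 → 0.005.

p-value = 0.005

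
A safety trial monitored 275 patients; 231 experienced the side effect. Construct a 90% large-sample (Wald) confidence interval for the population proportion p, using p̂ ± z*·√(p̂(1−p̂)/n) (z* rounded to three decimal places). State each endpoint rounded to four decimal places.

p̂ = 231/275 = 0.84000.
SE = √(p̂(1−p̂)/n) = √(0.134400/275) = 0.022107.
The 90% critical value is z* = 1.645.
Margin = 1.645·0.022107 = 0.03637.
So the interval runs from 0.8036 to 0.8764.

(0.8036, 0.8764)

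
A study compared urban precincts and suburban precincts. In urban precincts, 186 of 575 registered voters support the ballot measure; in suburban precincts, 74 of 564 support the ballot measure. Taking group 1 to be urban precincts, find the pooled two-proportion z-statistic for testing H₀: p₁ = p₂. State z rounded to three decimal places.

Sample proportions: p̂₁ = 186/575 = 0.32348 and p̂₂ = 74/564 = 0.13121.
Pooled p̂ = (186+74)/(575+564) = 260/1139 = 0.22827.
SE = √[p̂(1−p̂)(1/n₁+1/n₂)] = √[0.22827·0.77173·(1/575+1/564)] ≈ 0.024874.
z = (p̂₁ − p̂₂)/SE = (0.32348 − 0.13121)/0.024874 = 0.19227/0.024874 = 7.730.

z = 7.730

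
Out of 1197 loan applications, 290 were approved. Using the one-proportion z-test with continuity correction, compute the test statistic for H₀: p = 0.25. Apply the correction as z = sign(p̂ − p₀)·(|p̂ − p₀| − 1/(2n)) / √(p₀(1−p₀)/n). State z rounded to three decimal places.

z = -0.584

With x = 290 successes in n = 1197, p̂ = 0.24227. p̂ − p₀ = -0.007728.
Continuity correction 1/(2n) = 1/2394 = 0.000418.
Corrected numerator: |-0.007728| − 0.000418 = 0.007310.
Under H₀, SE = √(p₀(1−p₀)/n) = √(0.25·0.75/1197) = √0.000156642 = 0.012516.
z = −0.007310/0.012516 = -0.584.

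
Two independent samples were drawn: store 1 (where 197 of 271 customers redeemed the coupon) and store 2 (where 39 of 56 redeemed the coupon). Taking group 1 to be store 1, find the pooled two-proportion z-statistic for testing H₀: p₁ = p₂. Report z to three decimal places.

Sample proportions: p̂₁ = 197/271 = 0.72694 and p̂₂ = 39/56 = 0.69643.
Pooled p̂ = (197+39)/(271+56) = 236/327 = 0.72171.
SE = √[p̂(1−p̂)(1/n₁+1/n₂)] = √[0.72171·0.27829·(1/271+1/56)] ≈ 0.065785.
z = 0.03051/0.065785 = 0.464.

z = 0.464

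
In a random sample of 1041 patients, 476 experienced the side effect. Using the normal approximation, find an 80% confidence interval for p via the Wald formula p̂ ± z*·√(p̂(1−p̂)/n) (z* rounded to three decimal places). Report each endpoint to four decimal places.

The sample proportion is 476/1041 = 0.45725.
SE = √(p̂(1−p̂)/n) = √(0.248173/1041) = 0.015440.
For 80% confidence, z* = 1.282.
Margin = 1.282·0.015440 = 0.01979.
Interval: 0.45725 ± 0.01979 → (0.4375, 0.4770).

(0.4375, 0.4770)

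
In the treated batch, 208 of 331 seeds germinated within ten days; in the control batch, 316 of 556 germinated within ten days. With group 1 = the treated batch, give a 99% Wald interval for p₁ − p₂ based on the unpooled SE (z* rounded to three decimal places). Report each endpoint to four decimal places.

(-0.0272, 0.1473)

p̂₁ = 0.62840, p̂₂ = 0.56835, so the observed difference is 0.06005.
Unpooled SE = √(p̂₁(1−p̂₁)/n₁ + p̂₂(1−p̂₂)/n₂) = √(0.000705480 + 0.000441239) = 0.033863.
For 99% confidence, z* = 2.576. Margin = 2.576·0.033863 = 0.08723.
So the interval runs from -0.0272 to 0.1473.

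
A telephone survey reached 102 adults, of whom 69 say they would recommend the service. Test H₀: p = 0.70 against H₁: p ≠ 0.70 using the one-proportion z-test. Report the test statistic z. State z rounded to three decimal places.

p̂ = 69/102 = 0.67647.
Under H₀, SE = √(p₀(1−p₀)/n) = √(0.70·0.30/102) = √0.002058824 = 0.045374.
z = (0.67647 − 0.70)/0.045374 = -0.02353/0.045374 = -0.519.

z = -0.519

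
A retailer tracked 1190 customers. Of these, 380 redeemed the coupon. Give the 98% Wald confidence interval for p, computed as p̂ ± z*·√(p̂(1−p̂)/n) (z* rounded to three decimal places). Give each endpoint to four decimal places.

p̂ = 380/1190 = 0.31933.
SE(p̂) = √(0.31933·0.68067/1190) = 0.013515.
The 98% critical value is z* = 2.326.
Margin = 2.326·0.013515 = 0.03144.
CI: 0.31933 ± 0.03144 = (0.2879, 0.3508).

(0.2879, 0.3508)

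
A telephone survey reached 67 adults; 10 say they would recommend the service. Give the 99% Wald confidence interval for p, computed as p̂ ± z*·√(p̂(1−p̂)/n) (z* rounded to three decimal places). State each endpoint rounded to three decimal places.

(0.037, 0.261)

With x = 10 successes in n = 67, p̂ = 0.14925.
SE = √(p̂(1−p̂)/n) = √(0.126977/67) = 0.043534.
The 99% critical value is z* = 2.576.
Margin = 2.576·0.043534 = 0.11214.
Interval: 0.14925 ± 0.11214 → (0.037, 0.261).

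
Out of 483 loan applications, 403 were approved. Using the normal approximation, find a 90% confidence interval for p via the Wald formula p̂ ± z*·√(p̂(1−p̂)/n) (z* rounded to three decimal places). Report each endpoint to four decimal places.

(0.8065, 0.8622)

The sample proportion is 403/483 = 0.83437.
SE = √(p̂(1−p̂)/n) = √(0.138198/483) = 0.016915.
The 90% critical value is z* = 1.645.
Margin of error: 1.645 × 0.016915 = 0.02783.
Interval: 0.83437 ± 0.02783 → (0.8065, 0.8622).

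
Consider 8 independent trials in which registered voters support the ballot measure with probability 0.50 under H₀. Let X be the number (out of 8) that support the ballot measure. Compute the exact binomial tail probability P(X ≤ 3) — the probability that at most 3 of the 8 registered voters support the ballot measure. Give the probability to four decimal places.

X is binomial with n = 8 and p = 0.50.
P(X ≤ 3) = C(8,0)·0.50^0·0.50^8 + C(8,1)·0.50^1·0.50^7 + C(8,2)·0.50^2·0.50^6 + C(8,3)·0.50^3·0.50^5.
= 0.003906 + 0.031250 + 0.109375 + 0.218750 = 0.3633.

P = 0.3633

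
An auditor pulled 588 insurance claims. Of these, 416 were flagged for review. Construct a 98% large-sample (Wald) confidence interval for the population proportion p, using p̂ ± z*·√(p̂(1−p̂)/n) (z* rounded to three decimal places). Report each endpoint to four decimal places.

p̂ = 416/588 = 0.70748.
SE(p̂) = √(0.70748·0.29252/588) = 0.018761.
For 98% confidence, z* = 2.326.
Margin of error: 2.326 × 0.018761 = 0.04364.
So the interval runs from 0.6638 to 0.7511.

(0.6638, 0.7511)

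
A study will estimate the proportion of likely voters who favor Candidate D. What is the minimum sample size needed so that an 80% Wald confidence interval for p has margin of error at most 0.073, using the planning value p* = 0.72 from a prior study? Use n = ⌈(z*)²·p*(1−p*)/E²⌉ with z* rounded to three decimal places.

z* = 1.282 at the 80% level.
p*(1−p*) = 0.72·0.28 = 0.2016.
(z*)²·p*(1−p*)/E² = 1.643524·0.2016/0.005329 = 62.176.
⌈62.176⌉ = 63.

n = 63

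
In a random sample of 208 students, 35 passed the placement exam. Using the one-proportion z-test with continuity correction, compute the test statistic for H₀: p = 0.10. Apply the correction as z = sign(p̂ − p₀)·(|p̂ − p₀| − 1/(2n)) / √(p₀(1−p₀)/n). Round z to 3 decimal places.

z = 3.166

p̂ = 35/208 = 0.16827. p̂ − p₀ = 0.068269.
Continuity correction 1/(2n) = 1/416 = 0.002404.
Corrected numerator: |0.068269| − 0.002404 = 0.065865.
Under H₀, SE = √(p₀(1−p₀)/n) = √(0.10·0.90/208) = √0.000432692 = 0.020801.
z = (+)0.065865/0.020801 = 3.166.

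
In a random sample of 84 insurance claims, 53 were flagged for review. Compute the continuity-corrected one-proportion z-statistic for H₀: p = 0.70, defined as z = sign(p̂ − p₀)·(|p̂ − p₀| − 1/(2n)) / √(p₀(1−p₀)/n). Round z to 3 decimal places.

The sample proportion is 53/84 = 0.63095. p̂ − p₀ = -0.069048.
Continuity correction 1/(2n) = 1/168 = 0.005952.
Corrected numerator: |-0.069048| − 0.005952 = 0.063096.
Null standard error: √(0.70·0.30/84) = √0.002500000 = 0.050000.
z = (−)0.063096/0.050000 = -1.262.

z = -1.262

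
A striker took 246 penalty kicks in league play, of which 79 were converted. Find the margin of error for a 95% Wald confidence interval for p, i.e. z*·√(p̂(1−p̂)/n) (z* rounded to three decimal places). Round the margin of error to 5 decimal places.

The sample proportion is 79/246 = 0.32114.
Standard error of p̂: √(0.218008/246) = √0.000886213 = 0.029769.
For 95% confidence, z* = 1.960.
Margin of error = z*·SE = 1.960 × 0.029769 = 0.05835.

ME = 0.05835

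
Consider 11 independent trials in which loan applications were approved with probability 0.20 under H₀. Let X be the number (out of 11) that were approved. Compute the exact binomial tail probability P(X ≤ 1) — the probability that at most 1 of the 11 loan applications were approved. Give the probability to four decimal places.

X is binomial with n = 11 and p = 0.20.
P(X ≤ 1) = C(11,0)·0.20^0·0.80^11 + C(11,1)·0.20^1·0.80^10.
= 0.085899 + 0.236223 = 0.3221.

P = 0.3221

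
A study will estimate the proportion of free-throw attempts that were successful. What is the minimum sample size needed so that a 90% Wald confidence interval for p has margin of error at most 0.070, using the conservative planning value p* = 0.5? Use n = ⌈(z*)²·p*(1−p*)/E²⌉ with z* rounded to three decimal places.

n = 139

For 90% confidence, z* = 1.645.
p*(1−p*) = 0.50·0.50 = 0.2500.
(z*)²·p*(1−p*)/E² = 2.706025·0.2500/0.004900 = 138.062.
Rounding up, n = 139.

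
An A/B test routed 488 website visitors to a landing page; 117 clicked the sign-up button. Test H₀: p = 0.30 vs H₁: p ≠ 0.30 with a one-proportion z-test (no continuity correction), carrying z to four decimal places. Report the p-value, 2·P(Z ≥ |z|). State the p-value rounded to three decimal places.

With x = 117 successes in n = 488, p̂ = 0.23975.
Null standard error: √(0.30·0.70/488) = √0.000430328 = 0.020744.
z = (p̂ − p₀)/SE = (117/488 − 0.30)/0.020744 ≈ -2.9042.
From the standard normal, 2·P(Z ≥ |z|) = 0.004.

p-value = 0.004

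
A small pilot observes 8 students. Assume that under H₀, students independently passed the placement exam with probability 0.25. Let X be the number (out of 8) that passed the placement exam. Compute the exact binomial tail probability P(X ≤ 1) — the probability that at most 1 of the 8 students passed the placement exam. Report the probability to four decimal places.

X is binomial with n = 8 and p = 0.25.
P(X ≤ 1) = C(8,0)·0.25^0·0.75^8 + C(8,1)·0.25^1·0.75^7.
= 0.100113 + 0.266968 = 0.3671.

P = 0.3671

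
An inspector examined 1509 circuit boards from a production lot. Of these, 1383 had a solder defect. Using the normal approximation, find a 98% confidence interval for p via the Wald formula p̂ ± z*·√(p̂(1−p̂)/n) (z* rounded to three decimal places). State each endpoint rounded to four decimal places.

(0.8999, 0.9331)

Sample proportion p̂ = 1383/1509 = 0.91650.
SE(p̂) = √(0.91650·0.08350/1509) = 0.007121.
For 98% confidence, z* = 2.326.
Margin of error: 2.326 × 0.007121 = 0.01656.
CI: 0.91650 ± 0.01656 = (0.8999, 0.9331).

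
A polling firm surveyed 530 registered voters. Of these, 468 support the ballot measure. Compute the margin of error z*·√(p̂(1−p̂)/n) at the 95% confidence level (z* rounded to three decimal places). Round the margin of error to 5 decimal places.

With x = 468 successes in n = 530, p̂ = 0.88302.
SE(p̂) = √(0.88302·0.11698/530) = 0.013961.
z* = 1.960 at the 95% level.
So ME = 0.02736.

ME = 0.02736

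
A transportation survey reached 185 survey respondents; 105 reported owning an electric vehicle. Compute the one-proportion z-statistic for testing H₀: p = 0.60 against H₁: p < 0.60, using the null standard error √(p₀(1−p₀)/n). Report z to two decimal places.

z = -0.90

The sample proportion is 105/185 = 0.56757.
SE₀ = √(0.60·0.40/185) = 0.036018.
Test statistic: z = -0.03243/0.036018 = -0.90.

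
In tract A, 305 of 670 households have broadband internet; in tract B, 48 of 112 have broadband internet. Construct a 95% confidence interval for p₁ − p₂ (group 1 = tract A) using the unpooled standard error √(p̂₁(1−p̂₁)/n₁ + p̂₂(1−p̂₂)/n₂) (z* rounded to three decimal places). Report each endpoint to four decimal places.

(-0.0725, 0.1258)

p̂₁ = 0.45522, p̂₂ = 0.42857, so the observed difference is 0.02665.
SE = √(0.000370142 + 0.002186589) = √0.002556731 = 0.050564.
z* = 1.960 at the 95% level. Margin = 1.960·0.050564 = 0.09911.
So the interval runs from -0.0725 to 0.1258.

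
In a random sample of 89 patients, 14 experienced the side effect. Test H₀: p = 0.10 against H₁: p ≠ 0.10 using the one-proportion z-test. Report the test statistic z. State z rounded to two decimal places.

z = 1.80

p̂ = 14/89 = 0.15730.
SE₀ = √(0.10·0.90/89) = 0.031800.
Test statistic: z = 0.05730/0.031800 = 1.80.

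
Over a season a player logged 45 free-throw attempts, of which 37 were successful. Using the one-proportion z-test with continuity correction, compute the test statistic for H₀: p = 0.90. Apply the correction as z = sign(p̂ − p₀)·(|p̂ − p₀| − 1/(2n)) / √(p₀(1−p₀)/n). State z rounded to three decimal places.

The sample proportion is 37/45 = 0.82222. p̂ − p₀ = -0.077778.
1/(2n) = 0.011111.
Corrected numerator: |-0.077778| − 0.011111 = 0.066667.
Null standard error: √(0.90·0.10/45) = √0.002000000 = 0.044721.
z = (−)0.066667/0.044721 = -1.491.

z = -1.491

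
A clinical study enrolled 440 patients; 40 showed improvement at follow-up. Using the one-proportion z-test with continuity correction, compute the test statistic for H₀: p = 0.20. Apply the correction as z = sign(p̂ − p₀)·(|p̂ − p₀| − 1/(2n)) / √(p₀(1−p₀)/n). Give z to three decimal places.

z = -5.661

The sample proportion is 40/440 = 0.09091. p̂ − p₀ = -0.109091.
Continuity correction 1/(2n) = 1/880 = 0.001136.
Corrected numerator: |-0.109091| − 0.001136 = 0.107955.
SE₀ = √(0.20·0.80/440) = 0.019069.
z = (−)0.107955/0.019069 = -5.661.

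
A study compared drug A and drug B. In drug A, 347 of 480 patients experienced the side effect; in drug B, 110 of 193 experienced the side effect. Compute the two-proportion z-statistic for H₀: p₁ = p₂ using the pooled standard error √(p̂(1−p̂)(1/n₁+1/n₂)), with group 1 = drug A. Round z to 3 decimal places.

z = 3.844

Sample proportions: p̂₁ = 347/480 = 0.72292 and p̂₂ = 110/193 = 0.56995.
Pooling: p̂ = 457/673 = 0.67905.
Pooled SE = √[0.2179414·0.00726468] ≈ 0.039790.
z = 0.15297/0.039790 = 3.844.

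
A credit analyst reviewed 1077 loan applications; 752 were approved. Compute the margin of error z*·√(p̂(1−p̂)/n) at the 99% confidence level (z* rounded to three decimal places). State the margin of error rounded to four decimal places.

ME = 0.0360

p̂ = 752/1077 = 0.69824.
SE(p̂) = √(0.69824·0.30176/1077) = 0.013987.
z* = 2.576 at the 99% level.
ME = 2.576·0.013987 = 0.0360.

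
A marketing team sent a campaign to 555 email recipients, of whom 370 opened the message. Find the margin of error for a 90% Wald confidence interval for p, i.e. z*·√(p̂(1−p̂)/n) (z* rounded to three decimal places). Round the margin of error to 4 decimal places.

ME = 0.0329

p̂ = 370/555 = 0.66667.
SE = √(p̂(1−p̂)/n) = √(0.222222/555) = 0.020010.
The 90% critical value is z* = 1.645.
ME = 1.645·0.020010 = 0.0329.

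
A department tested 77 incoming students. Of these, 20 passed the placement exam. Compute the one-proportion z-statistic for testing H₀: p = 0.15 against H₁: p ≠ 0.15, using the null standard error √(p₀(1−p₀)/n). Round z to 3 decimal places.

z = 2.697

The sample proportion is 20/77 = 0.25974.
SE₀ = √(0.15·0.85/77) = 0.040692.
z = (0.25974 − 0.15)/0.040692 = 0.10974/0.040692 = 2.697.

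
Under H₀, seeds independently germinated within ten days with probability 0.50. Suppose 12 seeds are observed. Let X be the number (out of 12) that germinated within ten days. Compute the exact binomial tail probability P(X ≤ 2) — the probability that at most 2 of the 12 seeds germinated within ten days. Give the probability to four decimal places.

P = 0.0193

X ~ Binomial(n=12, p=0.50).
P(X ≤ 2) = C(12,0)·0.50^0·0.50^12 + C(12,1)·0.50^1·0.50^11 + C(12,2)·0.50^2·0.50^10.
= 0.000244 + 0.002930 + 0.016113 = 0.0193.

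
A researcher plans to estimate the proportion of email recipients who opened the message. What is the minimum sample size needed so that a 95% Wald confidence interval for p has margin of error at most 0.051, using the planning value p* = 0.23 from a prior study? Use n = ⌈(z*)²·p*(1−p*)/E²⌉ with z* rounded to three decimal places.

n = 262

For 95% confidence, z* = 1.960.
p*(1−p*) = 0.23·0.77 = 0.1771.
(z*)²·p*(1−p*)/E² = 3.841600·0.1771/0.002601 = 261.571.
Rounding up, n = 262.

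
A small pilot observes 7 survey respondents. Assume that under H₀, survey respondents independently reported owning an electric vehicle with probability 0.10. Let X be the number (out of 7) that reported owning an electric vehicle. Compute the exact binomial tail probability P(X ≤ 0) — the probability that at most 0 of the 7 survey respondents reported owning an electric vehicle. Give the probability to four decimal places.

P = 0.4783

X ~ Binomial(n=7, p=0.10).
P(X ≤ 0) = C(7,0)·0.10^0·0.90^7.
= 0.478297 = 0.4783.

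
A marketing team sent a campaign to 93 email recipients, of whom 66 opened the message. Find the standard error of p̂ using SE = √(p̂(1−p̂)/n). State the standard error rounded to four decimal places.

Sample proportion p̂ = 66/93 = 0.70968.
p̂(1−p̂) = 0.70968·0.29032 = 0.206034.
Dividing by n and taking the root: √0.002215419 = 0.0471.

SE = 0.0471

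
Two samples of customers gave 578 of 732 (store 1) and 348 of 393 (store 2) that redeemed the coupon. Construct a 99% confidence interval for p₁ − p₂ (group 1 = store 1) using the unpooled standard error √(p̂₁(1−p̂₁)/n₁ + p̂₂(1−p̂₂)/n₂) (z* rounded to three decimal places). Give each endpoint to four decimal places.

(-0.1526, -0.0392)

p̂₁ = 0.78962, p̂₂ = 0.88550, so the observed difference is -0.09588.
SE = √(0.000226942 + 0.000257997) = √0.000484939 = 0.022021.
z* = 2.576 at the 99% level. Margin of error = 0.05673.
Interval: -0.09588 ± 0.05673 → (-0.1526, -0.0392).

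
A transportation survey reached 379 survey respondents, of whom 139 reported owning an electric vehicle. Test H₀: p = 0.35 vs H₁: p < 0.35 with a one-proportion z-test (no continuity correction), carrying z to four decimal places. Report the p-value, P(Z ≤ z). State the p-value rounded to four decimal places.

Sample proportion p̂ = 139/379 = 0.36675.
Null standard error: √(0.35·0.65/379) = √0.000600264 = 0.024500.
z = (p̂ − p₀)/SE = (139/379 − 0.35)/0.024500 ≈ 0.6839.
From the standard normal, P(Z ≤ z) = 0.7530.

p-value = 0.7530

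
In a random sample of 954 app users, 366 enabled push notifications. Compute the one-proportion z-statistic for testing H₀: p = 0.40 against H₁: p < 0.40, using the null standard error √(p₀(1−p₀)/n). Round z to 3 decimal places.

z = -1.031

With x = 366 successes in n = 954, p̂ = 0.38365.
SE₀ = √(0.40·0.60/954) = 0.015861.
z = (0.38365 − 0.40)/0.015861 = -0.01635/0.015861 = -1.031.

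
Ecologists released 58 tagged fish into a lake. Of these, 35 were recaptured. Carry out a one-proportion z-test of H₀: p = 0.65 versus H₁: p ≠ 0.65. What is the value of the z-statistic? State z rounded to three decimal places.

The sample proportion is 35/58 = 0.60345.
Null standard error: √(0.65·0.35/58) = √0.003922414 = 0.062629.
z = (p̂ − p₀)/SE = (0.60345 − 0.65)/0.062629 = -0.743.

z = -0.743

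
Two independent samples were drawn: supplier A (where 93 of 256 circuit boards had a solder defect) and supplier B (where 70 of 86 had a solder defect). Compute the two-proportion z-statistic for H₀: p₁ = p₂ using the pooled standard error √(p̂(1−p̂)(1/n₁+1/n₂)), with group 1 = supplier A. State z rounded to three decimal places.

z = -7.240

p̂₁ = 93/256 = 0.36328, p̂₂ = 70/86 = 0.81395.
Pooling: p̂ = 163/342 = 0.47661.
SE = √[p̂(1−p̂)(1/n₁+1/n₂)] = √[0.47661·0.52339·(1/256+1/86)] ≈ 0.062250.
z = -0.45067/0.062250 = -7.240.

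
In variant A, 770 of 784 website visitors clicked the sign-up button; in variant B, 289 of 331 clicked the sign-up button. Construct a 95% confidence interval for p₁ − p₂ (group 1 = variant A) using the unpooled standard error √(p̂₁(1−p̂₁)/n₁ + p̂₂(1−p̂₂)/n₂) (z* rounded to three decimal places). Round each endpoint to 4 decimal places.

p̂₁ = 0.98214, p̂₂ = 0.87311, so the observed difference is 0.10903.
SE = √(0.000022370 + 0.000334706) = √0.000357076 = 0.018896.
For 95% confidence, z* = 1.960. Margin = 1.960·0.018896 = 0.03704.
So the interval runs from 0.0720 to 0.1461.

(0.0720, 0.1461)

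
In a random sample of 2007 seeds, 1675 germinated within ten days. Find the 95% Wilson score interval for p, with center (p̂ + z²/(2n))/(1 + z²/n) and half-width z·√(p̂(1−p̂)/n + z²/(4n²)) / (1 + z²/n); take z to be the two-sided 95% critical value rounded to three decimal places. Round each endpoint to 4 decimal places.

(0.8177, 0.8502)

Here p̂ = 1675/2007 = 0.83458 and z = 1.960 (z² = 3.841600).
1 + z²/n = 1.001914.
Adjusted center: (0.83458 + z²/(2n))/1.001914 = 0.83394.
Radicand: p̂(1−p̂)/n + z²/(4n²) = 0.000068788 + 0.000000238 = 0.000069026.
Half-width = z·√(radicand)/denom = 1.960·0.008308/1.001914 = 0.01625.
So the interval runs from 0.8177 to 0.8502.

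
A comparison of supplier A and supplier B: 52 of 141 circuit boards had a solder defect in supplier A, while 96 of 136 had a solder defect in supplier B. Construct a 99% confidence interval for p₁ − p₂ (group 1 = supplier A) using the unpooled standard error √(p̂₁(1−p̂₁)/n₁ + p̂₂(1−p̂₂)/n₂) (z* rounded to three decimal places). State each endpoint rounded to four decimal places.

(-0.4823, -0.1919)

p̂₁ = 0.36879, p̂₂ = 0.70588, so the observed difference is -0.33709.
Unpooled SE = √(p̂₁(1−p̂₁)/n₁ + p̂₂(1−p̂₂)/n₂) = √(0.001650958 + 0.001526562) = 0.056369.
z* = 2.576 at the 99% level. Margin of error = 0.14521.
Interval: -0.33709 ± 0.14521 → (-0.4823, -0.1919).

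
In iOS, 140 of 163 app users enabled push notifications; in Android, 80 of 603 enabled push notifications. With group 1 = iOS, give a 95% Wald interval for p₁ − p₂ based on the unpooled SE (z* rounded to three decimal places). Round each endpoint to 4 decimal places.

(0.6663, 0.7861)

p̂₁ = 0.85890, p̂₂ = 0.13267, so the observed difference is 0.72623.
SE = √(0.000743521 + 0.000190827) = √0.000934348 = 0.030567.
For 95% confidence, z* = 1.960. Margin = 1.960·0.030567 = 0.05991.
So the interval runs from 0.6663 to 0.7861.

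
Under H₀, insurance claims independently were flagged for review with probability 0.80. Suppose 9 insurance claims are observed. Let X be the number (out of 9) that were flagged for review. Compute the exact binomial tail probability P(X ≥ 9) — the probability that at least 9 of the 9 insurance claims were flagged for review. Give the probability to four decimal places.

P = 0.1342

X ~ Binomial(n=9, p=0.80).
P(X ≥ 9) = C(9,9)·0.80^9·0.20^0.
= 0.134218 = 0.1342.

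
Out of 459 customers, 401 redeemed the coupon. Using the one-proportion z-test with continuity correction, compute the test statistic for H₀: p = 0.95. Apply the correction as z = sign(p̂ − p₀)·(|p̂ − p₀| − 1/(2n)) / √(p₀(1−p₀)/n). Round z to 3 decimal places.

Sample proportion p̂ = 401/459 = 0.87364. p̂ − p₀ = -0.076362.
Continuity correction 1/(2n) = 1/918 = 0.001089.
Corrected numerator: |-0.076362| − 0.001089 = 0.075273.
Null standard error: √(0.95·0.05/459) = √0.000103486 = 0.010173.
z = −0.075273/0.010173 = -7.399.

z = -7.399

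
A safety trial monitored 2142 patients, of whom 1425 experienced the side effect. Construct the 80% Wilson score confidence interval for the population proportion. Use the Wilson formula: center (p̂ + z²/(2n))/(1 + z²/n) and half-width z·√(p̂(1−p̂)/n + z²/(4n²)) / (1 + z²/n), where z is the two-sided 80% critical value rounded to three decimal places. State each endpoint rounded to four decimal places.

(0.6521, 0.6782)

p̂ = 1425/2142 = 0.66527; z = 1.282, so z² = 1.643524.
1 + z²/n = 1.000767.
Center = (0.66527 + 0.000384)/1.000767 = 0.66514.
Radicand: p̂(1−p̂)/n + z²/(4n²) = 0.000103962 + 0.000000090 = 0.000104052.
Half-width = 1.282·√0.000104052/1.000767 = 0.01307.
So the interval runs from 0.6521 to 0.6782.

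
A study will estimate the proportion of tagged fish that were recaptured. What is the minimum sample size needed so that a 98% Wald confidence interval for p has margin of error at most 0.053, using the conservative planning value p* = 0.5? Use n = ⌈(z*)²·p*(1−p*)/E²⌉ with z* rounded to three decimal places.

For 98% confidence, z* = 2.326.
p*(1−p*) = 0.50·0.50 = 0.2500.
(z*)²·p*(1−p*)/E² = 5.410276·0.2500/0.002809 = 481.513.
⌈481.513⌉ = 482.

n = 482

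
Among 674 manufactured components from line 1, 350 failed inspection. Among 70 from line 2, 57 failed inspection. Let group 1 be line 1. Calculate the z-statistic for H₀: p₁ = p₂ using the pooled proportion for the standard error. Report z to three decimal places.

p̂₁ = 350/674 = 0.51929, p̂₂ = 57/70 = 0.81429.
Pooled p̂ = (350+57)/(674+70) = 407/744 = 0.54704.
SE = √[p̂(1−p̂)(1/n₁+1/n₂)] = √[0.54704·0.45296·(1/674+1/70)] ≈ 0.062510.
z = (p̂₁ − p̂₂)/SE = (0.51929 − 0.81429)/0.062510 = -0.29500/0.062510 = -4.719.

z = -4.719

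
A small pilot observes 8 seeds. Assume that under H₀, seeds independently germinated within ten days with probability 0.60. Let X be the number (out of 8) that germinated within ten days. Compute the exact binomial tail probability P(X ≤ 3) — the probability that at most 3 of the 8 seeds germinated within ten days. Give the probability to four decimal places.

X ~ Binomial(n=8, p=0.60).
P(X ≤ 3) = C(8,0)·0.60^0·0.40^8 + C(8,1)·0.60^1·0.40^7 + C(8,2)·0.60^2·0.40^6 + C(8,3)·0.60^3·0.40^5.
= 0.000655 + 0.007864 + 0.041288 + 0.123863 = 0.1737.

P = 0.1737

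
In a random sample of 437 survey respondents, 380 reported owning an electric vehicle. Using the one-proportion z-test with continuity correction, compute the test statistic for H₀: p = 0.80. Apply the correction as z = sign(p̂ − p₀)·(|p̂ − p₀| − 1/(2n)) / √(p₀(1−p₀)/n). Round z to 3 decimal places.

z = 3.576

With x = 380 successes in n = 437, p̂ = 0.86957. p̂ − p₀ = 0.069565.
Continuity correction 1/(2n) = 1/874 = 0.001144.
Corrected numerator: |0.069565| − 0.001144 = 0.068421.
SE₀ = √(0.80·0.20/437) = 0.019135.
z = +0.068421/0.019135 = 3.576.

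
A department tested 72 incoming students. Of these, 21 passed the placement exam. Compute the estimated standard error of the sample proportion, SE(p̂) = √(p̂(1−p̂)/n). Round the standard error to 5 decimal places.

SE = 0.05357

With x = 21 successes in n = 72, p̂ = 0.29167.
p̂(1−p̂) = 0.29167·0.70833 = 0.206599.
SE = √(0.206599/72) = √0.002869431 = 0.05357.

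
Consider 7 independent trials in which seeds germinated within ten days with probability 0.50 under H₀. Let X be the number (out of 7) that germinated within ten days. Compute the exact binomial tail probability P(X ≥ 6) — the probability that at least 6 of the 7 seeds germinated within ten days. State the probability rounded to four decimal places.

P = 0.0625

X ~ Binomial(n=7, p=0.50).
P(X ≥ 6) = C(7,6)·0.50^6·0.50^1 + C(7,7)·0.50^7·0.50^0.
= 0.054688 + 0.007812 = 0.0625.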